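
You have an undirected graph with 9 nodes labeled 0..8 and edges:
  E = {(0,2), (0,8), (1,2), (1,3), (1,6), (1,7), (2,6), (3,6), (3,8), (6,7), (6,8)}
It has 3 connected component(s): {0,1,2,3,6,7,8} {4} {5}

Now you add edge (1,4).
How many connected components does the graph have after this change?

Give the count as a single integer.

Initial component count: 3
Add (1,4): merges two components. Count decreases: 3 -> 2.
New component count: 2

Answer: 2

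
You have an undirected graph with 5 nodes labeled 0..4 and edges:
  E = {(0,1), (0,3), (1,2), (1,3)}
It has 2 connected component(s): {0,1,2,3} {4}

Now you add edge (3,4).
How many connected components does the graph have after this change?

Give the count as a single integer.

Initial component count: 2
Add (3,4): merges two components. Count decreases: 2 -> 1.
New component count: 1

Answer: 1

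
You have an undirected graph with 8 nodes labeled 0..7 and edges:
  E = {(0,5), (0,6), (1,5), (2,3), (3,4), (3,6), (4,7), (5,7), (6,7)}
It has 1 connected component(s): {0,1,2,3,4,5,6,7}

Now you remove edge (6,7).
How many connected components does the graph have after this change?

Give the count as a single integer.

Answer: 1

Derivation:
Initial component count: 1
Remove (6,7): not a bridge. Count unchanged: 1.
  After removal, components: {0,1,2,3,4,5,6,7}
New component count: 1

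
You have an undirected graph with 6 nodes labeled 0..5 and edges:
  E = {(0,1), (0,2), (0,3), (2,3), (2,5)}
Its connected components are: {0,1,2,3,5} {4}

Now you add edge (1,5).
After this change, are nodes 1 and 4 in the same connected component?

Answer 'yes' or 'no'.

Answer: no

Derivation:
Initial components: {0,1,2,3,5} {4}
Adding edge (1,5): both already in same component {0,1,2,3,5}. No change.
New components: {0,1,2,3,5} {4}
Are 1 and 4 in the same component? no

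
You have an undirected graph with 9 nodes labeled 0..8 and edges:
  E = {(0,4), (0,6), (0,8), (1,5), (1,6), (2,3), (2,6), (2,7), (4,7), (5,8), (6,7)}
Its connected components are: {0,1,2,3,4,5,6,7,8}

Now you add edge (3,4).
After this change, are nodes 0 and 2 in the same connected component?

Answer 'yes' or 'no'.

Initial components: {0,1,2,3,4,5,6,7,8}
Adding edge (3,4): both already in same component {0,1,2,3,4,5,6,7,8}. No change.
New components: {0,1,2,3,4,5,6,7,8}
Are 0 and 2 in the same component? yes

Answer: yes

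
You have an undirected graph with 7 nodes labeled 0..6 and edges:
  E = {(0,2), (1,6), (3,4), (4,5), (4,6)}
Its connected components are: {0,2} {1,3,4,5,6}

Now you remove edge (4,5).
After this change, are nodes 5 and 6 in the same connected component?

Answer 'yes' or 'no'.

Initial components: {0,2} {1,3,4,5,6}
Removing edge (4,5): it was a bridge — component count 2 -> 3.
New components: {0,2} {1,3,4,6} {5}
Are 5 and 6 in the same component? no

Answer: no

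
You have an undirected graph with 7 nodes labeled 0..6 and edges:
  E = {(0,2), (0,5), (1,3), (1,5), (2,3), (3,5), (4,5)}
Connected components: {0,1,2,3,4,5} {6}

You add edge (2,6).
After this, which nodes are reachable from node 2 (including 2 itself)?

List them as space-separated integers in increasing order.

Answer: 0 1 2 3 4 5 6

Derivation:
Before: nodes reachable from 2: {0,1,2,3,4,5}
Adding (2,6): merges 2's component with another. Reachability grows.
After: nodes reachable from 2: {0,1,2,3,4,5,6}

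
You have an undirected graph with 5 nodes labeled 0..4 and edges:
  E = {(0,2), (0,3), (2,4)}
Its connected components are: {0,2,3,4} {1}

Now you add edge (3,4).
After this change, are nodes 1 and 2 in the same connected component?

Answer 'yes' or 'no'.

Initial components: {0,2,3,4} {1}
Adding edge (3,4): both already in same component {0,2,3,4}. No change.
New components: {0,2,3,4} {1}
Are 1 and 2 in the same component? no

Answer: no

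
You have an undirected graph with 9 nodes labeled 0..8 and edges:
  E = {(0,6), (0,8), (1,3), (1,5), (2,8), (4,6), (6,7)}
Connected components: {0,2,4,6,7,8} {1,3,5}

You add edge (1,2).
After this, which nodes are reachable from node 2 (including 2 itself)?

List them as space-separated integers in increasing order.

Before: nodes reachable from 2: {0,2,4,6,7,8}
Adding (1,2): merges 2's component with another. Reachability grows.
After: nodes reachable from 2: {0,1,2,3,4,5,6,7,8}

Answer: 0 1 2 3 4 5 6 7 8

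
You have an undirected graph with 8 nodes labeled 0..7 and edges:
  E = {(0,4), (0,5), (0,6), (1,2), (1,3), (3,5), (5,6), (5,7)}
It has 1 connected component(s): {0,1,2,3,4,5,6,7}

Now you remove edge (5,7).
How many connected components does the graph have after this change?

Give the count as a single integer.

Answer: 2

Derivation:
Initial component count: 1
Remove (5,7): it was a bridge. Count increases: 1 -> 2.
  After removal, components: {0,1,2,3,4,5,6} {7}
New component count: 2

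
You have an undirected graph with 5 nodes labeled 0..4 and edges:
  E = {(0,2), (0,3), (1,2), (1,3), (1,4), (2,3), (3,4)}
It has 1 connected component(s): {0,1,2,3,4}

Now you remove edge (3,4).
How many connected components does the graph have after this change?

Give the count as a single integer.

Initial component count: 1
Remove (3,4): not a bridge. Count unchanged: 1.
  After removal, components: {0,1,2,3,4}
New component count: 1

Answer: 1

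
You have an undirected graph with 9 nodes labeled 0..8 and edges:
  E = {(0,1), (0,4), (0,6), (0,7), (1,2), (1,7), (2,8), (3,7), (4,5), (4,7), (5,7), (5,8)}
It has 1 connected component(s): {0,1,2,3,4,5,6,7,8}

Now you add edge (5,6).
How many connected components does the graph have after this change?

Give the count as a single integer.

Initial component count: 1
Add (5,6): endpoints already in same component. Count unchanged: 1.
New component count: 1

Answer: 1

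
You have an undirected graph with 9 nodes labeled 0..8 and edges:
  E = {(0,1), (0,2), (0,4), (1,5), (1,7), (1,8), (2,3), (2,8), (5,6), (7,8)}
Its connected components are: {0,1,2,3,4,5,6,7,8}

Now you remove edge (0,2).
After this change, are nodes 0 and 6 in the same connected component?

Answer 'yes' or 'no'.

Answer: yes

Derivation:
Initial components: {0,1,2,3,4,5,6,7,8}
Removing edge (0,2): not a bridge — component count unchanged at 1.
New components: {0,1,2,3,4,5,6,7,8}
Are 0 and 6 in the same component? yes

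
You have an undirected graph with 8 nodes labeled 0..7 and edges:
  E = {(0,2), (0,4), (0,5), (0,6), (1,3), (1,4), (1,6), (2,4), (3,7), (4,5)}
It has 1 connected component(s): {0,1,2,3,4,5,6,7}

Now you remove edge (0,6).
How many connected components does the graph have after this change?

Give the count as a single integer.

Answer: 1

Derivation:
Initial component count: 1
Remove (0,6): not a bridge. Count unchanged: 1.
  After removal, components: {0,1,2,3,4,5,6,7}
New component count: 1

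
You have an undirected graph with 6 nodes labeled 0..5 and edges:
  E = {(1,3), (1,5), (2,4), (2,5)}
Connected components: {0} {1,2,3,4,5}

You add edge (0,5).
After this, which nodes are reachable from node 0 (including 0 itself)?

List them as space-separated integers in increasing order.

Before: nodes reachable from 0: {0}
Adding (0,5): merges 0's component with another. Reachability grows.
After: nodes reachable from 0: {0,1,2,3,4,5}

Answer: 0 1 2 3 4 5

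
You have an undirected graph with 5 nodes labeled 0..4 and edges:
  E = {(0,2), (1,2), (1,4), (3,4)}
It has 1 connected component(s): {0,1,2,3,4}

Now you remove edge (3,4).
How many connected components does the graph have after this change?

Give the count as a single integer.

Initial component count: 1
Remove (3,4): it was a bridge. Count increases: 1 -> 2.
  After removal, components: {0,1,2,4} {3}
New component count: 2

Answer: 2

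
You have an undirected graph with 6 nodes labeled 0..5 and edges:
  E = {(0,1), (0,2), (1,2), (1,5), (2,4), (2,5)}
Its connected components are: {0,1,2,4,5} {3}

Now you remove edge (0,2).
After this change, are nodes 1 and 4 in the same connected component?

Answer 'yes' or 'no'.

Answer: yes

Derivation:
Initial components: {0,1,2,4,5} {3}
Removing edge (0,2): not a bridge — component count unchanged at 2.
New components: {0,1,2,4,5} {3}
Are 1 and 4 in the same component? yes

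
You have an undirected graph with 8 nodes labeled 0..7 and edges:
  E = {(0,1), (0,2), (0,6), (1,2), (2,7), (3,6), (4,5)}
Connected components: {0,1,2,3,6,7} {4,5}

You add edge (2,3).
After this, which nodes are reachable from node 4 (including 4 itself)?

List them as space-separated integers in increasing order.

Before: nodes reachable from 4: {4,5}
Adding (2,3): both endpoints already in same component. Reachability from 4 unchanged.
After: nodes reachable from 4: {4,5}

Answer: 4 5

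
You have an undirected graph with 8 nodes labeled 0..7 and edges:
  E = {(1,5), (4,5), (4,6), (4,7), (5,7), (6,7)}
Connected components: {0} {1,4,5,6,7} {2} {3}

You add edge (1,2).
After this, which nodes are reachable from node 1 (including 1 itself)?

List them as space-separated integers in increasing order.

Answer: 1 2 4 5 6 7

Derivation:
Before: nodes reachable from 1: {1,4,5,6,7}
Adding (1,2): merges 1's component with another. Reachability grows.
After: nodes reachable from 1: {1,2,4,5,6,7}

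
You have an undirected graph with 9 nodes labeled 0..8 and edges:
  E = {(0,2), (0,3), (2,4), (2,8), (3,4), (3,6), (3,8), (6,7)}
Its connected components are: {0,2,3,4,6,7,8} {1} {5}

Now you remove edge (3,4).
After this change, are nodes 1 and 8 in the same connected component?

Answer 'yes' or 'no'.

Answer: no

Derivation:
Initial components: {0,2,3,4,6,7,8} {1} {5}
Removing edge (3,4): not a bridge — component count unchanged at 3.
New components: {0,2,3,4,6,7,8} {1} {5}
Are 1 and 8 in the same component? no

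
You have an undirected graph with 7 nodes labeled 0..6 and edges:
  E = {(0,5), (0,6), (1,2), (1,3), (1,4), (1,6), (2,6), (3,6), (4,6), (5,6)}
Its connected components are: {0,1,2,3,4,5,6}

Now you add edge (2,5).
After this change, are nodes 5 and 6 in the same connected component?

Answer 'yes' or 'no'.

Answer: yes

Derivation:
Initial components: {0,1,2,3,4,5,6}
Adding edge (2,5): both already in same component {0,1,2,3,4,5,6}. No change.
New components: {0,1,2,3,4,5,6}
Are 5 and 6 in the same component? yes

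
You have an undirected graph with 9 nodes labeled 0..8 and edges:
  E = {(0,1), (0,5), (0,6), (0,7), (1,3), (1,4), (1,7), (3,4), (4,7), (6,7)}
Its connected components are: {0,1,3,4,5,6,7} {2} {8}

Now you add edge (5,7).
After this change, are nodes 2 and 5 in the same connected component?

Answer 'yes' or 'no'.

Initial components: {0,1,3,4,5,6,7} {2} {8}
Adding edge (5,7): both already in same component {0,1,3,4,5,6,7}. No change.
New components: {0,1,3,4,5,6,7} {2} {8}
Are 2 and 5 in the same component? no

Answer: no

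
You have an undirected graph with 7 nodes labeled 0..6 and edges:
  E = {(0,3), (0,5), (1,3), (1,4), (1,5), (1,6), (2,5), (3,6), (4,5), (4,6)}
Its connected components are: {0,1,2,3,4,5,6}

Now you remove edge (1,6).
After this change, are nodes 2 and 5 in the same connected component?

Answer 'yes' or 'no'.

Answer: yes

Derivation:
Initial components: {0,1,2,3,4,5,6}
Removing edge (1,6): not a bridge — component count unchanged at 1.
New components: {0,1,2,3,4,5,6}
Are 2 and 5 in the same component? yes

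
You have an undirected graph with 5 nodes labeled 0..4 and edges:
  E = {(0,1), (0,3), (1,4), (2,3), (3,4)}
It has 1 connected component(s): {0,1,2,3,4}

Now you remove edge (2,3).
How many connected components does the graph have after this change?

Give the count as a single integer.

Initial component count: 1
Remove (2,3): it was a bridge. Count increases: 1 -> 2.
  After removal, components: {0,1,3,4} {2}
New component count: 2

Answer: 2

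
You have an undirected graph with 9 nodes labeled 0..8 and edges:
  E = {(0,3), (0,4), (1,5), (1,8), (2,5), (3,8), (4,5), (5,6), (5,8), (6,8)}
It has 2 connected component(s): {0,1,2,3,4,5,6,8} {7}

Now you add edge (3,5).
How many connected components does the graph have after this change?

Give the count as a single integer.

Answer: 2

Derivation:
Initial component count: 2
Add (3,5): endpoints already in same component. Count unchanged: 2.
New component count: 2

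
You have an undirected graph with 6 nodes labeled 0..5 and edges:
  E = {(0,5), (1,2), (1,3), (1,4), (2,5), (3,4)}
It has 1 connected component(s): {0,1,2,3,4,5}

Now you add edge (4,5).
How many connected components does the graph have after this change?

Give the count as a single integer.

Answer: 1

Derivation:
Initial component count: 1
Add (4,5): endpoints already in same component. Count unchanged: 1.
New component count: 1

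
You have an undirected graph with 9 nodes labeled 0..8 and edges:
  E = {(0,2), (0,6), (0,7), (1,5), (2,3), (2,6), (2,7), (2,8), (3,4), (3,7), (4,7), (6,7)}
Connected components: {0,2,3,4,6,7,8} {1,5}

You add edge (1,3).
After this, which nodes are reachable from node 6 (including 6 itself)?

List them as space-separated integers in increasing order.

Answer: 0 1 2 3 4 5 6 7 8

Derivation:
Before: nodes reachable from 6: {0,2,3,4,6,7,8}
Adding (1,3): merges 6's component with another. Reachability grows.
After: nodes reachable from 6: {0,1,2,3,4,5,6,7,8}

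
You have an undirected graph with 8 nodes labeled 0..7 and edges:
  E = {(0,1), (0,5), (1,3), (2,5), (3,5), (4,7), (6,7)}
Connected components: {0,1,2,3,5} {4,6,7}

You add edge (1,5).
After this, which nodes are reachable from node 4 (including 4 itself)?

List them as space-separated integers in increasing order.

Answer: 4 6 7

Derivation:
Before: nodes reachable from 4: {4,6,7}
Adding (1,5): both endpoints already in same component. Reachability from 4 unchanged.
After: nodes reachable from 4: {4,6,7}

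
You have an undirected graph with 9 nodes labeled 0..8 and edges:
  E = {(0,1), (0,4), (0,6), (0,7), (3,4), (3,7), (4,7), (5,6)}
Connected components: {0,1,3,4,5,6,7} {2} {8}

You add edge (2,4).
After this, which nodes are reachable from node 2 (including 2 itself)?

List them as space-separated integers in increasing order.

Answer: 0 1 2 3 4 5 6 7

Derivation:
Before: nodes reachable from 2: {2}
Adding (2,4): merges 2's component with another. Reachability grows.
After: nodes reachable from 2: {0,1,2,3,4,5,6,7}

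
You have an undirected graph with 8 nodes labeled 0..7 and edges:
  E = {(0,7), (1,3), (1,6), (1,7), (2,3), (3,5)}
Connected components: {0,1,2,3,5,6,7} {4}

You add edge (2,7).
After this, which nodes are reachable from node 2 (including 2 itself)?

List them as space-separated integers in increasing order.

Before: nodes reachable from 2: {0,1,2,3,5,6,7}
Adding (2,7): both endpoints already in same component. Reachability from 2 unchanged.
After: nodes reachable from 2: {0,1,2,3,5,6,7}

Answer: 0 1 2 3 5 6 7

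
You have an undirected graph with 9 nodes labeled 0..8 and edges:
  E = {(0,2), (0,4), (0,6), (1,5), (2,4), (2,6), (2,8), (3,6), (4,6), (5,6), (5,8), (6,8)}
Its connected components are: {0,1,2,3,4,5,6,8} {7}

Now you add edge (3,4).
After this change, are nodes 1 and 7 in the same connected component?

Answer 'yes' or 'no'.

Initial components: {0,1,2,3,4,5,6,8} {7}
Adding edge (3,4): both already in same component {0,1,2,3,4,5,6,8}. No change.
New components: {0,1,2,3,4,5,6,8} {7}
Are 1 and 7 in the same component? no

Answer: no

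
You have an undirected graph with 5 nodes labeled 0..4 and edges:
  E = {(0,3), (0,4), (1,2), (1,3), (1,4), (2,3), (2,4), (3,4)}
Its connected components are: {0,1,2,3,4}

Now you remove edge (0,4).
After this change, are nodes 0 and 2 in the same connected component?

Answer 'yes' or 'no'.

Answer: yes

Derivation:
Initial components: {0,1,2,3,4}
Removing edge (0,4): not a bridge — component count unchanged at 1.
New components: {0,1,2,3,4}
Are 0 and 2 in the same component? yes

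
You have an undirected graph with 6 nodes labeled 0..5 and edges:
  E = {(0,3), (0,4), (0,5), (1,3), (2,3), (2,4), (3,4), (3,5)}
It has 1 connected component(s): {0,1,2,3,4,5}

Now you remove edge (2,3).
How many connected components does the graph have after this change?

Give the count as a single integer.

Initial component count: 1
Remove (2,3): not a bridge. Count unchanged: 1.
  After removal, components: {0,1,2,3,4,5}
New component count: 1

Answer: 1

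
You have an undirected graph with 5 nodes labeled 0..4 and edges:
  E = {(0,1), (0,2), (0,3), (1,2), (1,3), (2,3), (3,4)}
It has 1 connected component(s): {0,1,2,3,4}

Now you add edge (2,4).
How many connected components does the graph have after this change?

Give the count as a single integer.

Initial component count: 1
Add (2,4): endpoints already in same component. Count unchanged: 1.
New component count: 1

Answer: 1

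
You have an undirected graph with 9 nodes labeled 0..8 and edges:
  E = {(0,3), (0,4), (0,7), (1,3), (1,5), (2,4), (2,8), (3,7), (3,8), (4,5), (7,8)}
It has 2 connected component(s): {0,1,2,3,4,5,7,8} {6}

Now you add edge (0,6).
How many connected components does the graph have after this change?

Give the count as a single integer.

Initial component count: 2
Add (0,6): merges two components. Count decreases: 2 -> 1.
New component count: 1

Answer: 1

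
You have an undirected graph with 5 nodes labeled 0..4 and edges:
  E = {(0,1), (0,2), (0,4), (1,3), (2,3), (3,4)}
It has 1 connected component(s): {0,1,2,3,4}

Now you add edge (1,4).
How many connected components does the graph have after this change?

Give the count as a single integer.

Initial component count: 1
Add (1,4): endpoints already in same component. Count unchanged: 1.
New component count: 1

Answer: 1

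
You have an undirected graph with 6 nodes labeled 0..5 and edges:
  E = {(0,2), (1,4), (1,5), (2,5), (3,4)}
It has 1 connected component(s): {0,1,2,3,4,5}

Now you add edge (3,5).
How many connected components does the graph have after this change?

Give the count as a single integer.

Initial component count: 1
Add (3,5): endpoints already in same component. Count unchanged: 1.
New component count: 1

Answer: 1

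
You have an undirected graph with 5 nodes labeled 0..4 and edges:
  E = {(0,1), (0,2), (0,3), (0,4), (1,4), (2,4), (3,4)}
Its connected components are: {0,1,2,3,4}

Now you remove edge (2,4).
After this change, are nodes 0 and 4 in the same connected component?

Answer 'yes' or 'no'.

Initial components: {0,1,2,3,4}
Removing edge (2,4): not a bridge — component count unchanged at 1.
New components: {0,1,2,3,4}
Are 0 and 4 in the same component? yes

Answer: yes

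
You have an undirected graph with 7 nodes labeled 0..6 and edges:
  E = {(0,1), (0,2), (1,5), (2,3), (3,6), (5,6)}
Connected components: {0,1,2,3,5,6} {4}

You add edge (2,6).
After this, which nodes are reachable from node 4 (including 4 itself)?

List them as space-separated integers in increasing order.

Answer: 4

Derivation:
Before: nodes reachable from 4: {4}
Adding (2,6): both endpoints already in same component. Reachability from 4 unchanged.
After: nodes reachable from 4: {4}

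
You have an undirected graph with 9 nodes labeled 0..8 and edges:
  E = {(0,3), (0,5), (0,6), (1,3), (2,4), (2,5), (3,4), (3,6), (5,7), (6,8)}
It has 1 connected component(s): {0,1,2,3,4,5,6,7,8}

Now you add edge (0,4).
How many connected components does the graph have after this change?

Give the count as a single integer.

Initial component count: 1
Add (0,4): endpoints already in same component. Count unchanged: 1.
New component count: 1

Answer: 1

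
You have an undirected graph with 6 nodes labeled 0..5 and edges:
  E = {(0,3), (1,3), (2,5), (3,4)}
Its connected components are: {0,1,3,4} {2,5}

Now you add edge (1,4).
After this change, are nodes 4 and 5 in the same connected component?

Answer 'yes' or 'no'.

Initial components: {0,1,3,4} {2,5}
Adding edge (1,4): both already in same component {0,1,3,4}. No change.
New components: {0,1,3,4} {2,5}
Are 4 and 5 in the same component? no

Answer: no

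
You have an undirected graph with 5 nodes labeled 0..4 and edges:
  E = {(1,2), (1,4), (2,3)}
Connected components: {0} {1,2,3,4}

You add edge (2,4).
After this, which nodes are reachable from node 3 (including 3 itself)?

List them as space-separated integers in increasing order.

Answer: 1 2 3 4

Derivation:
Before: nodes reachable from 3: {1,2,3,4}
Adding (2,4): both endpoints already in same component. Reachability from 3 unchanged.
After: nodes reachable from 3: {1,2,3,4}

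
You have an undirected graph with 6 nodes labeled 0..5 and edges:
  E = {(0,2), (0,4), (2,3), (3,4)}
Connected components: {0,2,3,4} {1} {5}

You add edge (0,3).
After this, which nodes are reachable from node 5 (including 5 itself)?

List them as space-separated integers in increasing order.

Answer: 5

Derivation:
Before: nodes reachable from 5: {5}
Adding (0,3): both endpoints already in same component. Reachability from 5 unchanged.
After: nodes reachable from 5: {5}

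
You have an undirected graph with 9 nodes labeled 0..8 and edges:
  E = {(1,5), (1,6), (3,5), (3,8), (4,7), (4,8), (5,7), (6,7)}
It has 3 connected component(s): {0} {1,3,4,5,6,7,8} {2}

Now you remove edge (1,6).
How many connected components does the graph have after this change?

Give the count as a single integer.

Answer: 3

Derivation:
Initial component count: 3
Remove (1,6): not a bridge. Count unchanged: 3.
  After removal, components: {0} {1,3,4,5,6,7,8} {2}
New component count: 3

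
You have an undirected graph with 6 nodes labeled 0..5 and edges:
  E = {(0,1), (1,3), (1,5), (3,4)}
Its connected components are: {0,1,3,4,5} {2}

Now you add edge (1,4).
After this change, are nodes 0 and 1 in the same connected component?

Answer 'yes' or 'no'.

Initial components: {0,1,3,4,5} {2}
Adding edge (1,4): both already in same component {0,1,3,4,5}. No change.
New components: {0,1,3,4,5} {2}
Are 0 and 1 in the same component? yes

Answer: yes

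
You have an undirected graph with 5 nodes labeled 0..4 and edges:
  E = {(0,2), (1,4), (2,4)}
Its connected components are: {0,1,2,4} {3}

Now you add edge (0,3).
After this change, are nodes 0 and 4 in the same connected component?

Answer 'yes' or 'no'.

Initial components: {0,1,2,4} {3}
Adding edge (0,3): merges {0,1,2,4} and {3}.
New components: {0,1,2,3,4}
Are 0 and 4 in the same component? yes

Answer: yes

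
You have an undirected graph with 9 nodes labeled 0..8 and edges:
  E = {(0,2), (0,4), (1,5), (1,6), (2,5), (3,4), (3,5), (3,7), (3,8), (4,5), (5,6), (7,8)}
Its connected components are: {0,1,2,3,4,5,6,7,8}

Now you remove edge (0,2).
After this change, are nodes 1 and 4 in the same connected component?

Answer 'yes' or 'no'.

Answer: yes

Derivation:
Initial components: {0,1,2,3,4,5,6,7,8}
Removing edge (0,2): not a bridge — component count unchanged at 1.
New components: {0,1,2,3,4,5,6,7,8}
Are 1 and 4 in the same component? yes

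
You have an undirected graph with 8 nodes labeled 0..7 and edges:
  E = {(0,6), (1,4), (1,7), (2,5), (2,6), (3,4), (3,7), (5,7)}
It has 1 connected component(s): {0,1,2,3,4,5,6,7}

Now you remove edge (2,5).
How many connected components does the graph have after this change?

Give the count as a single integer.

Answer: 2

Derivation:
Initial component count: 1
Remove (2,5): it was a bridge. Count increases: 1 -> 2.
  After removal, components: {0,2,6} {1,3,4,5,7}
New component count: 2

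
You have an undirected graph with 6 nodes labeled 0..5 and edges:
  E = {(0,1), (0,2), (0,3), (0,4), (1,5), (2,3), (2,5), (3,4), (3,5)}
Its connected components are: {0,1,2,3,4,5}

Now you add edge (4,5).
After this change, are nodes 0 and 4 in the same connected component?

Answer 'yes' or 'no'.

Answer: yes

Derivation:
Initial components: {0,1,2,3,4,5}
Adding edge (4,5): both already in same component {0,1,2,3,4,5}. No change.
New components: {0,1,2,3,4,5}
Are 0 and 4 in the same component? yes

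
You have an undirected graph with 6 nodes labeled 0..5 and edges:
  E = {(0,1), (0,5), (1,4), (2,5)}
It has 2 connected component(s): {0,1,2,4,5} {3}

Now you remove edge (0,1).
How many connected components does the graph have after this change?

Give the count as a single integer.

Answer: 3

Derivation:
Initial component count: 2
Remove (0,1): it was a bridge. Count increases: 2 -> 3.
  After removal, components: {0,2,5} {1,4} {3}
New component count: 3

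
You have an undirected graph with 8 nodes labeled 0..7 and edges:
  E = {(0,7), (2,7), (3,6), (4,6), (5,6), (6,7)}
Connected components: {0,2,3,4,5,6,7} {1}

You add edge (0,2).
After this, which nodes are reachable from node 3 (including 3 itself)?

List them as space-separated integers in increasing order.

Answer: 0 2 3 4 5 6 7

Derivation:
Before: nodes reachable from 3: {0,2,3,4,5,6,7}
Adding (0,2): both endpoints already in same component. Reachability from 3 unchanged.
After: nodes reachable from 3: {0,2,3,4,5,6,7}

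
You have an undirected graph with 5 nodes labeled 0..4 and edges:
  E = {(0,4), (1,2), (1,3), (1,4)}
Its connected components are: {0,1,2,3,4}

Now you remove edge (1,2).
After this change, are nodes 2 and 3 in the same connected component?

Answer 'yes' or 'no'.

Answer: no

Derivation:
Initial components: {0,1,2,3,4}
Removing edge (1,2): it was a bridge — component count 1 -> 2.
New components: {0,1,3,4} {2}
Are 2 and 3 in the same component? no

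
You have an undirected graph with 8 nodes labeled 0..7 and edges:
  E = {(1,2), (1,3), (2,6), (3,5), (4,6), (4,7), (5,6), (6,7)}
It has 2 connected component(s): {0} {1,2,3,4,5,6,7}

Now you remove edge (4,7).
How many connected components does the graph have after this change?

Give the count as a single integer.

Answer: 2

Derivation:
Initial component count: 2
Remove (4,7): not a bridge. Count unchanged: 2.
  After removal, components: {0} {1,2,3,4,5,6,7}
New component count: 2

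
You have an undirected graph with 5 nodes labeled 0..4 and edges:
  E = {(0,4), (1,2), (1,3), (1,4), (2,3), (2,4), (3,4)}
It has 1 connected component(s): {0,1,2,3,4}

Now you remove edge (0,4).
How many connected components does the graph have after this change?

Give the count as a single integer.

Answer: 2

Derivation:
Initial component count: 1
Remove (0,4): it was a bridge. Count increases: 1 -> 2.
  After removal, components: {0} {1,2,3,4}
New component count: 2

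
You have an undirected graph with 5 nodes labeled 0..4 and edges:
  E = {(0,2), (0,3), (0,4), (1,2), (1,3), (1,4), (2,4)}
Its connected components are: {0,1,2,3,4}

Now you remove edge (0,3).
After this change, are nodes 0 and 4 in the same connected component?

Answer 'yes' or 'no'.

Initial components: {0,1,2,3,4}
Removing edge (0,3): not a bridge — component count unchanged at 1.
New components: {0,1,2,3,4}
Are 0 and 4 in the same component? yes

Answer: yes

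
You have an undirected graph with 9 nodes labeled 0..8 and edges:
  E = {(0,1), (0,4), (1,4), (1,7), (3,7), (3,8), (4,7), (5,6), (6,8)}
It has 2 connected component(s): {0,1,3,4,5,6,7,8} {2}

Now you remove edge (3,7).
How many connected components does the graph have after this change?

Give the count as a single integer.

Initial component count: 2
Remove (3,7): it was a bridge. Count increases: 2 -> 3.
  After removal, components: {0,1,4,7} {2} {3,5,6,8}
New component count: 3

Answer: 3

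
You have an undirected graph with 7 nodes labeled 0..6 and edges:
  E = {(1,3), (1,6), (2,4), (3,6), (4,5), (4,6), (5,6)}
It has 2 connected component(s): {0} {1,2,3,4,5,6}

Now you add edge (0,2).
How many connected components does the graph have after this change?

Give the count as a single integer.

Answer: 1

Derivation:
Initial component count: 2
Add (0,2): merges two components. Count decreases: 2 -> 1.
New component count: 1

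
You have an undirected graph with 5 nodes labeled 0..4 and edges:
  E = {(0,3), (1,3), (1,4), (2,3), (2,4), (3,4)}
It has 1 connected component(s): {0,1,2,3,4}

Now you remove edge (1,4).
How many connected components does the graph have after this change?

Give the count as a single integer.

Initial component count: 1
Remove (1,4): not a bridge. Count unchanged: 1.
  After removal, components: {0,1,2,3,4}
New component count: 1

Answer: 1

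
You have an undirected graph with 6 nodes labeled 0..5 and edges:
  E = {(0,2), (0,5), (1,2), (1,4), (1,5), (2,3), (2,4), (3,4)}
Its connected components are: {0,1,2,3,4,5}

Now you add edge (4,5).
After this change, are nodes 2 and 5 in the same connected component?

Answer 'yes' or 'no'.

Initial components: {0,1,2,3,4,5}
Adding edge (4,5): both already in same component {0,1,2,3,4,5}. No change.
New components: {0,1,2,3,4,5}
Are 2 and 5 in the same component? yes

Answer: yes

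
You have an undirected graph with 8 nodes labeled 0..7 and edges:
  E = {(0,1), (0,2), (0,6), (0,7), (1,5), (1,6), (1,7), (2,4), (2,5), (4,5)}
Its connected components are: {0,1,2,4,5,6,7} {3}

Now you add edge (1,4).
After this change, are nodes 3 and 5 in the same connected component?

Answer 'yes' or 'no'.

Answer: no

Derivation:
Initial components: {0,1,2,4,5,6,7} {3}
Adding edge (1,4): both already in same component {0,1,2,4,5,6,7}. No change.
New components: {0,1,2,4,5,6,7} {3}
Are 3 and 5 in the same component? no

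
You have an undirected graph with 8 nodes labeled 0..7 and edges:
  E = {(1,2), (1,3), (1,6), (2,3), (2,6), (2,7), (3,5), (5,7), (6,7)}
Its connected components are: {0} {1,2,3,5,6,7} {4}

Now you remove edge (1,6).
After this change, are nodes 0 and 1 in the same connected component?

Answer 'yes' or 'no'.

Initial components: {0} {1,2,3,5,6,7} {4}
Removing edge (1,6): not a bridge — component count unchanged at 3.
New components: {0} {1,2,3,5,6,7} {4}
Are 0 and 1 in the same component? no

Answer: no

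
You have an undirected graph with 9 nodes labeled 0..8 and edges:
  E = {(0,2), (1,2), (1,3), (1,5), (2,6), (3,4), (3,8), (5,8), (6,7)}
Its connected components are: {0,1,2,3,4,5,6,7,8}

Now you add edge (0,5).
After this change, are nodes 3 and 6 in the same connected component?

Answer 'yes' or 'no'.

Answer: yes

Derivation:
Initial components: {0,1,2,3,4,5,6,7,8}
Adding edge (0,5): both already in same component {0,1,2,3,4,5,6,7,8}. No change.
New components: {0,1,2,3,4,5,6,7,8}
Are 3 and 6 in the same component? yes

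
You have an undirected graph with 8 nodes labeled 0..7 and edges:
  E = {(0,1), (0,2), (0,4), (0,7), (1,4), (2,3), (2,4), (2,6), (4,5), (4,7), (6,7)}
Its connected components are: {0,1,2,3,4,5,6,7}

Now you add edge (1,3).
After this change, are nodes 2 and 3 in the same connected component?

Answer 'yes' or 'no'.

Initial components: {0,1,2,3,4,5,6,7}
Adding edge (1,3): both already in same component {0,1,2,3,4,5,6,7}. No change.
New components: {0,1,2,3,4,5,6,7}
Are 2 and 3 in the same component? yes

Answer: yes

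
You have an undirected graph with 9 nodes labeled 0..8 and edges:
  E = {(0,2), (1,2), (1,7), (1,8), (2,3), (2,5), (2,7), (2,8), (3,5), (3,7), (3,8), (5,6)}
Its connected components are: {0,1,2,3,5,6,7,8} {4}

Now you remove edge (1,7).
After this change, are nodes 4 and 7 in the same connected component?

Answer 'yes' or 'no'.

Answer: no

Derivation:
Initial components: {0,1,2,3,5,6,7,8} {4}
Removing edge (1,7): not a bridge — component count unchanged at 2.
New components: {0,1,2,3,5,6,7,8} {4}
Are 4 and 7 in the same component? no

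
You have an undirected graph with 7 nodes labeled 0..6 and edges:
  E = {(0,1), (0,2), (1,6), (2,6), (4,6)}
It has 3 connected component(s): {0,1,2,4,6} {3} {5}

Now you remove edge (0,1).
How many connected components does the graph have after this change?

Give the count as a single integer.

Initial component count: 3
Remove (0,1): not a bridge. Count unchanged: 3.
  After removal, components: {0,1,2,4,6} {3} {5}
New component count: 3

Answer: 3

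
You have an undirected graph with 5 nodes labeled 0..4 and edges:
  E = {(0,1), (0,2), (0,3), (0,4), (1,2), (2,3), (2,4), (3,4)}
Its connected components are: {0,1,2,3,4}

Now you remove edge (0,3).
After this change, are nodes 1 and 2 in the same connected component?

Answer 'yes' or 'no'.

Initial components: {0,1,2,3,4}
Removing edge (0,3): not a bridge — component count unchanged at 1.
New components: {0,1,2,3,4}
Are 1 and 2 in the same component? yes

Answer: yes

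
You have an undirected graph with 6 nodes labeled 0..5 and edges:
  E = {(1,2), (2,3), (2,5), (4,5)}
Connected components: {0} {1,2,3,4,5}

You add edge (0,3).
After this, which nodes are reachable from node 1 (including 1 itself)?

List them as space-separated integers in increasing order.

Answer: 0 1 2 3 4 5

Derivation:
Before: nodes reachable from 1: {1,2,3,4,5}
Adding (0,3): merges 1's component with another. Reachability grows.
After: nodes reachable from 1: {0,1,2,3,4,5}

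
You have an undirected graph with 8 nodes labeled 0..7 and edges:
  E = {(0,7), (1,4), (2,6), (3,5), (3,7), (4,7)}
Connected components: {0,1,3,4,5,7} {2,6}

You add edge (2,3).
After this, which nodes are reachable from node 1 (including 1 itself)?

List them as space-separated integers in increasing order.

Before: nodes reachable from 1: {0,1,3,4,5,7}
Adding (2,3): merges 1's component with another. Reachability grows.
After: nodes reachable from 1: {0,1,2,3,4,5,6,7}

Answer: 0 1 2 3 4 5 6 7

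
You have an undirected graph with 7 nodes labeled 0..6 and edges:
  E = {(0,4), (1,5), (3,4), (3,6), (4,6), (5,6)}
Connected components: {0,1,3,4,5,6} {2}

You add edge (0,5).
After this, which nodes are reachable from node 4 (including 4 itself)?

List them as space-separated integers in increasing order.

Answer: 0 1 3 4 5 6

Derivation:
Before: nodes reachable from 4: {0,1,3,4,5,6}
Adding (0,5): both endpoints already in same component. Reachability from 4 unchanged.
After: nodes reachable from 4: {0,1,3,4,5,6}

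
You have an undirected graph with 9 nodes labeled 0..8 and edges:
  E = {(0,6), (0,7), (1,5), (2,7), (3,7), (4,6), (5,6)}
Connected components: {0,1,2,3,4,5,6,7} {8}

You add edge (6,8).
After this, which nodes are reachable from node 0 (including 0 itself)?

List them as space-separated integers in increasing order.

Before: nodes reachable from 0: {0,1,2,3,4,5,6,7}
Adding (6,8): merges 0's component with another. Reachability grows.
After: nodes reachable from 0: {0,1,2,3,4,5,6,7,8}

Answer: 0 1 2 3 4 5 6 7 8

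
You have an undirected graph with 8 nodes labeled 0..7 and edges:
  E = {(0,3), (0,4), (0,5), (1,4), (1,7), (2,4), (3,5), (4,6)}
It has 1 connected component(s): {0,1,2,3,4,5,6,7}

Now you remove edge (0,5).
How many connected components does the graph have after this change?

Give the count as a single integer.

Initial component count: 1
Remove (0,5): not a bridge. Count unchanged: 1.
  After removal, components: {0,1,2,3,4,5,6,7}
New component count: 1

Answer: 1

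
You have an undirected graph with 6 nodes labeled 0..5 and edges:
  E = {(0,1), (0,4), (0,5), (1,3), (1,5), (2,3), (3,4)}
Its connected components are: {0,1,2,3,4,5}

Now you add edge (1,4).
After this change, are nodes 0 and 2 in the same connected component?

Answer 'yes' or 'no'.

Answer: yes

Derivation:
Initial components: {0,1,2,3,4,5}
Adding edge (1,4): both already in same component {0,1,2,3,4,5}. No change.
New components: {0,1,2,3,4,5}
Are 0 and 2 in the same component? yes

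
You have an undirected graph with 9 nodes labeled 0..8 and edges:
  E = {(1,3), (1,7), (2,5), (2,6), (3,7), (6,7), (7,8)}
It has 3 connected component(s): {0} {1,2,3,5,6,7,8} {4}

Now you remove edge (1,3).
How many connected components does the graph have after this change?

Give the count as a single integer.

Answer: 3

Derivation:
Initial component count: 3
Remove (1,3): not a bridge. Count unchanged: 3.
  After removal, components: {0} {1,2,3,5,6,7,8} {4}
New component count: 3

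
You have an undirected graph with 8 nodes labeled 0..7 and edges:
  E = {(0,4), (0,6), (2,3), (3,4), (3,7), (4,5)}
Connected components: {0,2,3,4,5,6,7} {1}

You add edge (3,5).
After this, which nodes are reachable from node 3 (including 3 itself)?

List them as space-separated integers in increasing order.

Answer: 0 2 3 4 5 6 7

Derivation:
Before: nodes reachable from 3: {0,2,3,4,5,6,7}
Adding (3,5): both endpoints already in same component. Reachability from 3 unchanged.
After: nodes reachable from 3: {0,2,3,4,5,6,7}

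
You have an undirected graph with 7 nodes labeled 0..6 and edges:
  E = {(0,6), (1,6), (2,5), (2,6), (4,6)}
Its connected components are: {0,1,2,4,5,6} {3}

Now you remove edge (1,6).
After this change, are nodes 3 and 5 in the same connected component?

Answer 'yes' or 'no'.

Initial components: {0,1,2,4,5,6} {3}
Removing edge (1,6): it was a bridge — component count 2 -> 3.
New components: {0,2,4,5,6} {1} {3}
Are 3 and 5 in the same component? no

Answer: no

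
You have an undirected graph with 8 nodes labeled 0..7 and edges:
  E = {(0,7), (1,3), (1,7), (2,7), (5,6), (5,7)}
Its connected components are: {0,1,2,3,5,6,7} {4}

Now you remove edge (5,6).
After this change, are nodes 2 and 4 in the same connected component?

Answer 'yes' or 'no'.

Initial components: {0,1,2,3,5,6,7} {4}
Removing edge (5,6): it was a bridge — component count 2 -> 3.
New components: {0,1,2,3,5,7} {4} {6}
Are 2 and 4 in the same component? no

Answer: no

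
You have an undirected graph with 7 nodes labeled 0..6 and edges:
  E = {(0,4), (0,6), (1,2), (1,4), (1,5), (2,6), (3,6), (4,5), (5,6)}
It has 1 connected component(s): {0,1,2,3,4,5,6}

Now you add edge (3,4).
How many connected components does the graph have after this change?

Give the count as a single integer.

Answer: 1

Derivation:
Initial component count: 1
Add (3,4): endpoints already in same component. Count unchanged: 1.
New component count: 1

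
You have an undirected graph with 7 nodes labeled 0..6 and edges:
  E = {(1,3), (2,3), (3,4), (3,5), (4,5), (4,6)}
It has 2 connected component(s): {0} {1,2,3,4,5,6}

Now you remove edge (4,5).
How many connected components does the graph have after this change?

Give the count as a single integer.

Initial component count: 2
Remove (4,5): not a bridge. Count unchanged: 2.
  After removal, components: {0} {1,2,3,4,5,6}
New component count: 2

Answer: 2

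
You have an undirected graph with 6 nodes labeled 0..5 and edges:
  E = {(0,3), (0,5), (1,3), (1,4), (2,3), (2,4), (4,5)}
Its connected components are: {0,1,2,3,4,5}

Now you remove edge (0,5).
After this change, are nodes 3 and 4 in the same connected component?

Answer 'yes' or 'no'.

Initial components: {0,1,2,3,4,5}
Removing edge (0,5): not a bridge — component count unchanged at 1.
New components: {0,1,2,3,4,5}
Are 3 and 4 in the same component? yes

Answer: yes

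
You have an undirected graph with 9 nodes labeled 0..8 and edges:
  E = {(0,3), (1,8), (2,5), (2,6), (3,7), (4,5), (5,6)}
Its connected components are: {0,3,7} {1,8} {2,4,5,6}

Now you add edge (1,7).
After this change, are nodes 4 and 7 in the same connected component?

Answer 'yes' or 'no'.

Initial components: {0,3,7} {1,8} {2,4,5,6}
Adding edge (1,7): merges {1,8} and {0,3,7}.
New components: {0,1,3,7,8} {2,4,5,6}
Are 4 and 7 in the same component? no

Answer: no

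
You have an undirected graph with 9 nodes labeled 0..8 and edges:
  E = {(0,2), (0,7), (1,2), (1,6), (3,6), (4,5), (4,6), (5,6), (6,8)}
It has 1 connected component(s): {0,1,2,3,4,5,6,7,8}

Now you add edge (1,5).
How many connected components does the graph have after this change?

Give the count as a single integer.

Answer: 1

Derivation:
Initial component count: 1
Add (1,5): endpoints already in same component. Count unchanged: 1.
New component count: 1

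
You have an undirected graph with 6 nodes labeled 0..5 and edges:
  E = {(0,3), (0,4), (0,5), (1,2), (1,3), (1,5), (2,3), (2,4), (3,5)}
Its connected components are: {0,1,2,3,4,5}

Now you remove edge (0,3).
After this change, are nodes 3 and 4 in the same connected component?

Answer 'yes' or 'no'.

Answer: yes

Derivation:
Initial components: {0,1,2,3,4,5}
Removing edge (0,3): not a bridge — component count unchanged at 1.
New components: {0,1,2,3,4,5}
Are 3 and 4 in the same component? yes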